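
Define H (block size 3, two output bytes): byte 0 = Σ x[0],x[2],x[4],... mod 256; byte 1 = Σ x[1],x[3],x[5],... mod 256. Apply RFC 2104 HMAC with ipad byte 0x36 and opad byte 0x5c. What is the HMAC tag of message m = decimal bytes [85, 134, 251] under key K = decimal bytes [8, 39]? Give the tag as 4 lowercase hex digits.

1175

Key decimal bytes [8, 39] = 08 27 is 2 bytes ≤ B = 3; zero-pad to 3 bytes: K' = 08 27 00.
K' ⊕ ipad = 3e 11 36.  K' ⊕ opad = 54 7b 5c.
Inner input = (K'⊕ipad) ∥ m = 3e 11 36 ∥ 55 86 fb.
Inner hash: even-index sum = 250 mod 256 = 250; odd-index sum = 353 mod 256 = 97 → fa 61.
Outer input = (K'⊕opad) ∥ inner = 54 7b 5c ∥ fa 61.
Outer hash (tag): even-index sum = 273 mod 256 = 17; odd-index sum = 373 mod 256 = 117 → 11 75.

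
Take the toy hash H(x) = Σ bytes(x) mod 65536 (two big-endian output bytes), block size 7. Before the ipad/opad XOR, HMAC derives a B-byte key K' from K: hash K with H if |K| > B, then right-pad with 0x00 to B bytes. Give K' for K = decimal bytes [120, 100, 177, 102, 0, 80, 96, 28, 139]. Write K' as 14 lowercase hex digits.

|K| = 9 > B = 7, so first hash the key.
H(K): sum = 120+100+177+102+0+80+96+28+139 = 842 → 03 4a.
Zero-pad H(K) = 03 4a to 7 bytes: K' = 03 4a 00 00 00 00 00.

034a0000000000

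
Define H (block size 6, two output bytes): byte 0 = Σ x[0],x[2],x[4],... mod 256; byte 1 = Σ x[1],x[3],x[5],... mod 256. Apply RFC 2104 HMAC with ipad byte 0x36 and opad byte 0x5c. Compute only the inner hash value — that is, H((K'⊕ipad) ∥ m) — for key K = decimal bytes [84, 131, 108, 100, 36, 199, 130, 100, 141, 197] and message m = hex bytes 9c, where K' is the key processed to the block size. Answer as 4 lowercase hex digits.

cd4d

Key decimal bytes [84, 131, 108, 100, 36, 199, 130, 100, 141, 197] = 54 83 6c 64 24 c7 82 64 8d c5 is 10 bytes > B = 6, so hash it first: H(key) = f3 d7, then zero-pad to 6 bytes: K' = f3 d7 00 00 00 00.
K' ⊕ ipad = c5 e1 36 36 36 36.
Inner input = c5 e1 36 36 36 36 ∥ 9c.
Inner hash: even-index sum = 461 mod 256 = 205; odd-index sum = 333 mod 256 = 77 → cd 4d.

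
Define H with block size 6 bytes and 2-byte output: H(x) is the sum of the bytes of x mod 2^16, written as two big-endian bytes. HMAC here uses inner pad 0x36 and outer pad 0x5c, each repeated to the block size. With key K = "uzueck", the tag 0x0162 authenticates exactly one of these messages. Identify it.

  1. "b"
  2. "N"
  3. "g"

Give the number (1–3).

1

Key "uzueck" = 75 7a 75 65 63 6b is exactly B = 6 bytes: K' = 75 7a 75 65 63 6b.
K' ⊕ ipad = 43 4c 43 53 55 5d; K' ⊕ opad = 29 26 29 39 3f 37.
m1: inner = H(43 4c 43 53 55 5d 62) = 02 39; tag = H(29 26 29 39 3f 37 02 39) = 0162 ← matches
m2: inner = H(43 4c 43 53 55 5d 4e) = 02 25; tag = H(29 26 29 39 3f 37 02 25) = 014e
m3: inner = H(43 4c 43 53 55 5d 67) = 02 3e; tag = H(29 26 29 39 3f 37 02 3e) = 0167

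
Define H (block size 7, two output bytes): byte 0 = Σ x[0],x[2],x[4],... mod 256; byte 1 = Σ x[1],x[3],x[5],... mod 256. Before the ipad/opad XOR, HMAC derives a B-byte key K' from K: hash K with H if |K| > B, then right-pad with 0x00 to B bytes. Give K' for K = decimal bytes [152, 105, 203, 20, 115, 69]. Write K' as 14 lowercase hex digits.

9869cb14734500

Key decimal bytes [152, 105, 203, 20, 115, 69] = 98 69 cb 14 73 45 is 6 bytes ≤ B = 7; zero-pad to 7 bytes: K' = 98 69 cb 14 73 45 00.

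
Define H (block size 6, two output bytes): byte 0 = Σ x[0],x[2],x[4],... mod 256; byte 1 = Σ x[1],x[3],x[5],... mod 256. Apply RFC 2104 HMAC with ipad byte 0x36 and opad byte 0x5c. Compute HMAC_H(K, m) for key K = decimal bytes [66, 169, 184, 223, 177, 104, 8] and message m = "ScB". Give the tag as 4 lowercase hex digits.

2df9

Key decimal bytes [66, 169, 184, 223, 177, 104, 8] = 42 a9 b8 df b1 68 08 is 7 bytes > B = 6, so hash it first: H(key) = b3 f0, then zero-pad to 6 bytes: K' = b3 f0 00 00 00 00.
K' ⊕ ipad = 85 c6 36 36 36 36.  K' ⊕ opad = ef ac 5c 5c 5c 5c.
Inner input = (K'⊕ipad) ∥ m = 85 c6 36 36 36 36 ∥ 53 63 42.
Inner hash: even-index sum = 390 mod 256 = 134; odd-index sum = 405 mod 256 = 149 → 86 95.
Outer input = (K'⊕opad) ∥ inner = ef ac 5c 5c 5c 5c ∥ 86 95.
Outer hash (tag): even-index sum = 557 mod 256 = 45; odd-index sum = 505 mod 256 = 249 → 2d f9.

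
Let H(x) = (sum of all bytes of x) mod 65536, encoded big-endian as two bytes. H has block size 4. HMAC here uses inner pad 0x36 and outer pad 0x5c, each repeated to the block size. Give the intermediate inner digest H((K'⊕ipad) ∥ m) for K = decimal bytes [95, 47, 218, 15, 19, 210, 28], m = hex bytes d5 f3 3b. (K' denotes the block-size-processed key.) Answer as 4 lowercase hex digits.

02f1

Key decimal bytes [95, 47, 218, 15, 19, 210, 28] = 5f 2f da 0f 13 d2 1c is 7 bytes > B = 4, so hash it first: H(key) = 02 78, then zero-pad to 4 bytes: K' = 02 78 00 00.
K' ⊕ ipad = 34 4e 36 36.
Inner input = 34 4e 36 36 ∥ d5 f3 3b.
Inner hash: sum = 52+78+54+54+213+243+59 = 753 → 02 f1.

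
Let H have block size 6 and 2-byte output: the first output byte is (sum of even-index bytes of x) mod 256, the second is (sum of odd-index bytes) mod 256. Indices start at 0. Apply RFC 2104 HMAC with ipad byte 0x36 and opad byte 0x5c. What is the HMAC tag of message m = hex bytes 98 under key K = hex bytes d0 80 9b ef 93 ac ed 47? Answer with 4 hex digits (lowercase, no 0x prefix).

Key hex bytes d0 80 9b ef 93 ac ed 47 is 8 bytes > B = 6, so hash it first: H(key) = eb 62, then zero-pad to 6 bytes: K' = eb 62 00 00 00 00.
K' ⊕ ipad = dd 54 36 36 36 36.  K' ⊕ opad = b7 3e 5c 5c 5c 5c.
Inner input = (K'⊕ipad) ∥ m = dd 54 36 36 36 36 ∥ 98.
Inner hash: even-index sum = 481 mod 256 = 225; odd-index sum = 192 mod 256 = 192 → e1 c0.
Outer input = (K'⊕opad) ∥ inner = b7 3e 5c 5c 5c 5c ∥ e1 c0.
Outer hash (tag): even-index sum = 592 mod 256 = 80; odd-index sum = 438 mod 256 = 182 → 50 b6.

50b6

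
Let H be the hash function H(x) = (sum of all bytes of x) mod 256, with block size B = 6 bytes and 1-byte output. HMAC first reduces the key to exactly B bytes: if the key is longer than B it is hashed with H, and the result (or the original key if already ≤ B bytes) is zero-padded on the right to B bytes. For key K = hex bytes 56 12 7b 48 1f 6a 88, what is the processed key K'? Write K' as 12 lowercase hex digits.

3c0000000000

|K| = 7 > B = 6, so first hash the key.
H(K): sum = 86+18+123+72+31+106+136 = 572; mod 256 = 60 → 3c.
Zero-pad H(K) = 3c to 6 bytes: K' = 3c 00 00 00 00 00.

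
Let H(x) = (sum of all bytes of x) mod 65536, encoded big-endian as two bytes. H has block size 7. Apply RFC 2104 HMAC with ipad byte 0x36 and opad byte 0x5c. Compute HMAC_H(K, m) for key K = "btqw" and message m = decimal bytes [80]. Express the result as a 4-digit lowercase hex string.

Key "btqw" = 62 74 71 77 is 4 bytes ≤ B = 7; zero-pad to 7 bytes: K' = 62 74 71 77 00 00 00.
K' ⊕ ipad = 54 42 47 41 36 36 36.  K' ⊕ opad = 3e 28 2d 2b 5c 5c 5c.
Inner input = (K'⊕ipad) ∥ m = 54 42 47 41 36 36 36 ∥ 50.
Inner hash: sum = 84+66+71+65+54+54+54+80 = 528 → 02 10.
Outer input = (K'⊕opad) ∥ inner = 3e 28 2d 2b 5c 5c 5c ∥ 02 10.
Outer hash (tag): sum = 62+40+45+43+92+92+92+2+16 = 484 → 01 e4.

01e4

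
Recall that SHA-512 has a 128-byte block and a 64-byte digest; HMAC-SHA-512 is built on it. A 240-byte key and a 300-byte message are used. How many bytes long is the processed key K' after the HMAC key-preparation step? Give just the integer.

128

Key is 240 > 128 bytes, so it is hashed to 64 bytes then zero-padded to 128: |K'| = 128.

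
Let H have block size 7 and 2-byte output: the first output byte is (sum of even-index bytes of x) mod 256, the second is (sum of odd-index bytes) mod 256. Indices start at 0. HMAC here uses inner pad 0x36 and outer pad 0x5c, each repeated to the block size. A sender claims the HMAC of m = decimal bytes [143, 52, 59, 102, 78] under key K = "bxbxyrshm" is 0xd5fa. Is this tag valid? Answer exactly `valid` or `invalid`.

invalid

Key "bxbxyrshm" = 62 78 62 78 79 72 73 68 6d is 9 bytes > B = 7, so hash it first: H(key) = 1d ca, then zero-pad to 7 bytes: K' = 1d ca 00 00 00 00 00.
K' ⊕ ipad = 2b fc 36 36 36 36 36; K' ⊕ opad = 41 96 5c 5c 5c 5c 5c.
Inner hash: even-index sum = 359 mod 256 = 103; odd-index sum = 640 mod 256 = 128 → 67 80.
Outer hash (recomputed tag): even-index sum = 469 mod 256 = 213; odd-index sum = 437 mod 256 = 181 → d5 b5.
Recomputed tag = d5b5; claimed = d5fa → mismatch.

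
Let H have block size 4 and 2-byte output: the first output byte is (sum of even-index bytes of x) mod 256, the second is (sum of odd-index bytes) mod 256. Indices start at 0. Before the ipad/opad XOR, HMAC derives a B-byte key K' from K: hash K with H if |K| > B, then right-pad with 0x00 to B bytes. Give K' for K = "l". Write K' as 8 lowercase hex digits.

Key "l" = 6c is 1 byte ≤ B = 4; zero-pad to 4 bytes: K' = 6c 00 00 00.

6c000000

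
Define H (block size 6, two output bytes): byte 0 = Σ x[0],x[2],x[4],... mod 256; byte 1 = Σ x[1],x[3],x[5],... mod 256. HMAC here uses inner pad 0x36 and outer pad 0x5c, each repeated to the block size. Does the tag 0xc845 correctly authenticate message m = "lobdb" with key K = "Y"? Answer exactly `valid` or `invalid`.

invalid

Key "Y" = 59 is 1 byte ≤ B = 6; zero-pad to 6 bytes: K' = 59 00 00 00 00 00.
K' ⊕ ipad = 6f 36 36 36 36 36; K' ⊕ opad = 05 5c 5c 5c 5c 5c.
Inner hash: even-index sum = 523 mod 256 = 11; odd-index sum = 373 mod 256 = 117 → 0b 75.
Outer hash (recomputed tag): even-index sum = 200 mod 256 = 200; odd-index sum = 393 mod 256 = 137 → c8 89.
Recomputed tag = c889; claimed = c845 → mismatch.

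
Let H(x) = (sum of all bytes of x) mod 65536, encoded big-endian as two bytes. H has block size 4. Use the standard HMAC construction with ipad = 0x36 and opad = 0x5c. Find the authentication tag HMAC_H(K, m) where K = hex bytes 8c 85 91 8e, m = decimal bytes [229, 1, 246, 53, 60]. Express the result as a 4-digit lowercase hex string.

Key hex bytes 8c 85 91 8e is exactly B = 4 bytes: K' = 8c 85 91 8e.
K' ⊕ ipad = ba b3 a7 b8.  K' ⊕ opad = d0 d9 cd d2.
Inner input = (K'⊕ipad) ∥ m = ba b3 a7 b8 ∥ e5 01 f6 35 3c.
Inner hash: sum = 186+179+167+184+229+1+246+53+60 = 1305 → 05 19.
Outer input = (K'⊕opad) ∥ inner = d0 d9 cd d2 ∥ 05 19.
Outer hash (tag): sum = 208+217+205+210+5+25 = 870 → 03 66.

0366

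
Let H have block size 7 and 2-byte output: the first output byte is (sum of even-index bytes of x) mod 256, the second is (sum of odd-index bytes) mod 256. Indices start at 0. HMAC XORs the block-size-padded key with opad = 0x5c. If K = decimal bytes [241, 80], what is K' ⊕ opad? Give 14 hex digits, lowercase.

ad0c5c5c5c5c5c

Key decimal bytes [241, 80] = f1 50 is 2 bytes ≤ B = 7; zero-pad to 7 bytes: K' = f1 50 00 00 00 00 00.
XOR each byte with 0x5c: f1⊕5c=ad, 50⊕5c=0c, 00⊕5c=5c, 00⊕5c=5c, 00⊕5c=5c, 00⊕5c=5c, 00⊕5c=5c.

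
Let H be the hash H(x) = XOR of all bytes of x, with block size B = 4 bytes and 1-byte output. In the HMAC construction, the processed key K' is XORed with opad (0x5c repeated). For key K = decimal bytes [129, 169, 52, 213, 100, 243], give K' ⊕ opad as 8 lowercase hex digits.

025c5c5c

Key decimal bytes [129, 169, 52, 213, 100, 243] = 81 a9 34 d5 64 f3 is 6 bytes > B = 4, so hash it first: H(key) = 5e, then zero-pad to 4 bytes: K' = 5e 00 00 00.
XOR each byte with 0x5c: 5e⊕5c=02, 00⊕5c=5c, 00⊕5c=5c, 00⊕5c=5c.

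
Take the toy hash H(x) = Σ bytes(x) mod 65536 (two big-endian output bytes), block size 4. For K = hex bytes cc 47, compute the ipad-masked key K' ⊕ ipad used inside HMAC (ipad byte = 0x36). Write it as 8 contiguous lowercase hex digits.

Key hex bytes cc 47 is 2 bytes ≤ B = 4; zero-pad to 4 bytes: K' = cc 47 00 00.
XOR each byte with 0x36: cc⊕36=fa, 47⊕36=71, 00⊕36=36, 00⊕36=36.

fa713636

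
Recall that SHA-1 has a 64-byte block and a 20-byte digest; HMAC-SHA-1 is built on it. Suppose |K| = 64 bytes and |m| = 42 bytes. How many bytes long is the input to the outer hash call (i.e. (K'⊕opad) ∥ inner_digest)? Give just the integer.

Key is 64 ≤ 64 bytes, zero-padded: |K'| = 64.
Outer input = (K'⊕opad) ∥ H(inner) → 64 + 20 = 84 bytes.

84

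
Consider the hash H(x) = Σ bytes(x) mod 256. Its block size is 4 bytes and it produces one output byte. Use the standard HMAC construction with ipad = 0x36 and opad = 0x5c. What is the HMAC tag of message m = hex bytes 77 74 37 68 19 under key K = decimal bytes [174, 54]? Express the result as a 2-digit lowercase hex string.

Key decimal bytes [174, 54] = ae 36 is 2 bytes ≤ B = 4; zero-pad to 4 bytes: K' = ae 36 00 00.
K' ⊕ ipad = 98 00 36 36.  K' ⊕ opad = f2 6a 5c 5c.
Inner input = (K'⊕ipad) ∥ m = 98 00 36 36 ∥ 77 74 37 68 19.
Inner hash: sum = 152+0+54+54+119+116+55+104+25 = 679; mod 256 = 167 → a7.
Outer input = (K'⊕opad) ∥ inner = f2 6a 5c 5c ∥ a7.
Outer hash (tag): sum = 242+106+92+92+167 = 699; mod 256 = 187 → bb.

bb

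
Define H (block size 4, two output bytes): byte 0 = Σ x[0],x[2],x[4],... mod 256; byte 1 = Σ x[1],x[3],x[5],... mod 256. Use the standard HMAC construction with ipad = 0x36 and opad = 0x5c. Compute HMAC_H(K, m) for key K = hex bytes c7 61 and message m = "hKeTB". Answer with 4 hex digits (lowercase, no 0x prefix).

Key hex bytes c7 61 is 2 bytes ≤ B = 4; zero-pad to 4 bytes: K' = c7 61 00 00.
K' ⊕ ipad = f1 57 36 36.  K' ⊕ opad = 9b 3d 5c 5c.
Inner input = (K'⊕ipad) ∥ m = f1 57 36 36 ∥ 68 4b 65 54 42.
Inner hash: even-index sum = 566 mod 256 = 54; odd-index sum = 300 mod 256 = 44 → 36 2c.
Outer input = (K'⊕opad) ∥ inner = 9b 3d 5c 5c ∥ 36 2c.
Outer hash (tag): even-index sum = 301 mod 256 = 45; odd-index sum = 197 mod 256 = 197 → 2d c5.

2dc5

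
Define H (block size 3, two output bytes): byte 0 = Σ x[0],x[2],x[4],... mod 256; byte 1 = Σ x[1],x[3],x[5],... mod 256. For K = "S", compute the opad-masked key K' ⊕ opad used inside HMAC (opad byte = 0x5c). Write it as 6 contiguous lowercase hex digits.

0f5c5c

Key "S" = 53 is 1 byte ≤ B = 3; zero-pad to 3 bytes: K' = 53 00 00.
XOR each byte with 0x5c: 53⊕5c=0f, 00⊕5c=5c, 00⊕5c=5c.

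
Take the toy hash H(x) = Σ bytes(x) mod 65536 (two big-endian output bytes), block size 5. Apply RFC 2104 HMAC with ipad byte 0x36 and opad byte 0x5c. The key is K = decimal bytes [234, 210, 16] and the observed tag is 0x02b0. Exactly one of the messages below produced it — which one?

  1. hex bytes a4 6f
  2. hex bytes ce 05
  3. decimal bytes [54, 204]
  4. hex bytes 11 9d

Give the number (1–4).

Key decimal bytes [234, 210, 16] = ea d2 10 is 3 bytes ≤ B = 5; zero-pad to 5 bytes: K' = ea d2 10 00 00.
K' ⊕ ipad = dc e4 26 36 36; K' ⊕ opad = b6 8e 4c 5c 5c.
m1: inner = H(dc e4 26 36 36 a4 6f) = 03 65; tag = H(b6 8e 4c 5c 5c 03 65) = 02b0 ← matches
m2: inner = H(dc e4 26 36 36 ce 05) = 03 25; tag = H(b6 8e 4c 5c 5c 03 25) = 0270
m3: inner = H(dc e4 26 36 36 36 cc) = 03 54; tag = H(b6 8e 4c 5c 5c 03 54) = 029f
m4: inner = H(dc e4 26 36 36 11 9d) = 03 00; tag = H(b6 8e 4c 5c 5c 03 00) = 024b

1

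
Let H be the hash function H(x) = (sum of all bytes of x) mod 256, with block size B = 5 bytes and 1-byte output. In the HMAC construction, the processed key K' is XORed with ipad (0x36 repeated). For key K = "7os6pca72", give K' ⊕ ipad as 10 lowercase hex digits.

da36363636

Key "7os6pca72" = 37 6f 73 36 70 63 61 37 32 is 9 bytes > B = 5, so hash it first: H(key) = ec, then zero-pad to 5 bytes: K' = ec 00 00 00 00.
XOR each byte with 0x36: ec⊕36=da, 00⊕36=36, 00⊕36=36, 00⊕36=36, 00⊕36=36.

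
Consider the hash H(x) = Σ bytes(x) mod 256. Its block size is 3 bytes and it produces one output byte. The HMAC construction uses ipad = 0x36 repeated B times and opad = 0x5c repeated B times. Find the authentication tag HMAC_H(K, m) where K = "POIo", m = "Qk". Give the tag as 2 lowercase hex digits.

Key "POIo" = 50 4f 49 6f is 4 bytes > B = 3, so hash it first: H(key) = 57, then zero-pad to 3 bytes: K' = 57 00 00.
K' ⊕ ipad = 61 36 36.  K' ⊕ opad = 0b 5c 5c.
Inner input = (K'⊕ipad) ∥ m = 61 36 36 ∥ 51 6b.
Inner hash: sum = 97+54+54+81+107 = 393; mod 256 = 137 → 89.
Outer input = (K'⊕opad) ∥ inner = 0b 5c 5c ∥ 89.
Outer hash (tag): sum = 11+92+92+137 = 332; mod 256 = 76 → 4c.

4c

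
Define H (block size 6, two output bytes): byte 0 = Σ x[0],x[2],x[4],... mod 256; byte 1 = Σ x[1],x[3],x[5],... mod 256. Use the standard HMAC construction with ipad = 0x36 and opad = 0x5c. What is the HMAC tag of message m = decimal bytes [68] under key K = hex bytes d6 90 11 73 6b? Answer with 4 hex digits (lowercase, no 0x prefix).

b678

Key hex bytes d6 90 11 73 6b is 5 bytes ≤ B = 6; zero-pad to 6 bytes: K' = d6 90 11 73 6b 00.
K' ⊕ ipad = e0 a6 27 45 5d 36.  K' ⊕ opad = 8a cc 4d 2f 37 5c.
Inner input = (K'⊕ipad) ∥ m = e0 a6 27 45 5d 36 ∥ 44.
Inner hash: even-index sum = 424 mod 256 = 168; odd-index sum = 289 mod 256 = 33 → a8 21.
Outer input = (K'⊕opad) ∥ inner = 8a cc 4d 2f 37 5c ∥ a8 21.
Outer hash (tag): even-index sum = 438 mod 256 = 182; odd-index sum = 376 mod 256 = 120 → b6 78.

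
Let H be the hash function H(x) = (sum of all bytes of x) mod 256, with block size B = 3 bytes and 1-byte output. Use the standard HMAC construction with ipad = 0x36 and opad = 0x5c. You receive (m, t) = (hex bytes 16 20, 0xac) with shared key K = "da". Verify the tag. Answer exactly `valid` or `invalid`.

Key "da" = 64 61 is 2 bytes ≤ B = 3; zero-pad to 3 bytes: K' = 64 61 00.
K' ⊕ ipad = 52 57 36; K' ⊕ opad = 38 3d 5c.
Inner hash: sum = 82+87+54+22+32 = 277; mod 256 = 21 → 15.
Outer hash (recomputed tag): sum = 56+61+92+21 = 230 → e6.
Recomputed tag = e6; claimed = ac → mismatch.

invalid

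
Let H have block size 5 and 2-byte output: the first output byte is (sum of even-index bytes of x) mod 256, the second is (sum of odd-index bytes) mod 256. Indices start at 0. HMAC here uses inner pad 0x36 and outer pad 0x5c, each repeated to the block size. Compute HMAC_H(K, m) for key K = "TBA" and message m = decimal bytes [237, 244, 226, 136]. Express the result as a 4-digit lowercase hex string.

fa05

Key "TBA" = 54 42 41 is 3 bytes ≤ B = 5; zero-pad to 5 bytes: K' = 54 42 41 00 00.
K' ⊕ ipad = 62 74 77 36 36.  K' ⊕ opad = 08 1e 1d 5c 5c.
Inner input = (K'⊕ipad) ∥ m = 62 74 77 36 36 ∥ ed f4 e2 88.
Inner hash: even-index sum = 651 mod 256 = 139; odd-index sum = 633 mod 256 = 121 → 8b 79.
Outer input = (K'⊕opad) ∥ inner = 08 1e 1d 5c 5c ∥ 8b 79.
Outer hash (tag): even-index sum = 250 mod 256 = 250; odd-index sum = 261 mod 256 = 5 → fa 05.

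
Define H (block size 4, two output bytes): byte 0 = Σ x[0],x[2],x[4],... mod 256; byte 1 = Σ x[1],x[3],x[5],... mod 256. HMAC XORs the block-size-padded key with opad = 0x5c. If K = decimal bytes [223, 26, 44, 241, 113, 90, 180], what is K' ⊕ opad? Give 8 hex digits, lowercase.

Key decimal bytes [223, 26, 44, 241, 113, 90, 180] = df 1a 2c f1 71 5a b4 is 7 bytes > B = 4, so hash it first: H(key) = 30 65, then zero-pad to 4 bytes: K' = 30 65 00 00.
XOR each byte with 0x5c: 30⊕5c=6c, 65⊕5c=39, 00⊕5c=5c, 00⊕5c=5c.

6c395c5c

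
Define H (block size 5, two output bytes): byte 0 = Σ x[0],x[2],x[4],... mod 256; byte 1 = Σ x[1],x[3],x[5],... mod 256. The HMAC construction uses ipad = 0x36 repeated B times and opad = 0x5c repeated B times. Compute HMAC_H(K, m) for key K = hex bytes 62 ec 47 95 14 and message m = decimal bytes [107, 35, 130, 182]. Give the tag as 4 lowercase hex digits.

Key hex bytes 62 ec 47 95 14 is exactly B = 5 bytes: K' = 62 ec 47 95 14.
K' ⊕ ipad = 54 da 71 a3 22.  K' ⊕ opad = 3e b0 1b c9 48.
Inner input = (K'⊕ipad) ∥ m = 54 da 71 a3 22 ∥ 6b 23 82 b6.
Inner hash: even-index sum = 448 mod 256 = 192; odd-index sum = 618 mod 256 = 106 → c0 6a.
Outer input = (K'⊕opad) ∥ inner = 3e b0 1b c9 48 ∥ c0 6a.
Outer hash (tag): even-index sum = 267 mod 256 = 11; odd-index sum = 569 mod 256 = 57 → 0b 39.

0b39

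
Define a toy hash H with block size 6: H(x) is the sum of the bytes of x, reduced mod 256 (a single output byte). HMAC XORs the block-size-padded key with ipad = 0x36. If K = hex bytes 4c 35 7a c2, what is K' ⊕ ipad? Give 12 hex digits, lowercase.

7a034cf43636

Key hex bytes 4c 35 7a c2 is 4 bytes ≤ B = 6; zero-pad to 6 bytes: K' = 4c 35 7a c2 00 00.
XOR each byte with 0x36: 4c⊕36=7a, 35⊕36=03, 7a⊕36=4c, c2⊕36=f4, 00⊕36=36, 00⊕36=36.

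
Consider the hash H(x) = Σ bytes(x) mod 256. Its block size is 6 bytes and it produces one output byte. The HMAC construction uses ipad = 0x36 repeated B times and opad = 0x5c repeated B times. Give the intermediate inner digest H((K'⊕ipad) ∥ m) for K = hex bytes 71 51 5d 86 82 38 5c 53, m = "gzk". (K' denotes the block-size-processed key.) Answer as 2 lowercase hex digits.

92

Key hex bytes 71 51 5d 86 82 38 5c 53 is 8 bytes > B = 6, so hash it first: H(key) = 0e, then zero-pad to 6 bytes: K' = 0e 00 00 00 00 00.
K' ⊕ ipad = 38 36 36 36 36 36.
Inner input = 38 36 36 36 36 36 ∥ 67 7a 6b.
Inner hash: sum = 56+54+54+54+54+54+103+122+107 = 658; mod 256 = 146 → 92.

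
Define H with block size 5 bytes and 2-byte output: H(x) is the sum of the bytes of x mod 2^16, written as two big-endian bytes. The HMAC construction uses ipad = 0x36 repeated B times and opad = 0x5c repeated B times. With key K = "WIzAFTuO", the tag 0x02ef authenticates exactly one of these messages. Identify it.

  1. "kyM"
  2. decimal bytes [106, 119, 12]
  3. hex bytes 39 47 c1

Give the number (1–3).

1

Key "WIzAFTuO" = 57 49 7a 41 46 54 75 4f is 8 bytes > B = 5, so hash it first: H(key) = 02 b9, then zero-pad to 5 bytes: K' = 02 b9 00 00 00.
K' ⊕ ipad = 34 8f 36 36 36; K' ⊕ opad = 5e e5 5c 5c 5c.
m1: inner = H(34 8f 36 36 36 6b 79 4d) = 02 96; tag = H(5e e5 5c 5c 5c 02 96) = 02ef ← matches
m2: inner = H(34 8f 36 36 36 6a 77 0c) = 02 52; tag = H(5e e5 5c 5c 5c 02 52) = 02ab
m3: inner = H(34 8f 36 36 36 39 47 c1) = 02 a6; tag = H(5e e5 5c 5c 5c 02 a6) = 02ff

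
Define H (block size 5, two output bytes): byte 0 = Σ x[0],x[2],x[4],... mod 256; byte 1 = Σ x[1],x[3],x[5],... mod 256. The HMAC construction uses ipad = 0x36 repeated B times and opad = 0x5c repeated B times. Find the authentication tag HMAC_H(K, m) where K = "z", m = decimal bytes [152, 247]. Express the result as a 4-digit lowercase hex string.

e267

Key "z" = 7a is 1 byte ≤ B = 5; zero-pad to 5 bytes: K' = 7a 00 00 00 00.
K' ⊕ ipad = 4c 36 36 36 36.  K' ⊕ opad = 26 5c 5c 5c 5c.
Inner input = (K'⊕ipad) ∥ m = 4c 36 36 36 36 ∥ 98 f7.
Inner hash: even-index sum = 431 mod 256 = 175; odd-index sum = 260 mod 256 = 4 → af 04.
Outer input = (K'⊕opad) ∥ inner = 26 5c 5c 5c 5c ∥ af 04.
Outer hash (tag): even-index sum = 226 mod 256 = 226; odd-index sum = 359 mod 256 = 103 → e2 67.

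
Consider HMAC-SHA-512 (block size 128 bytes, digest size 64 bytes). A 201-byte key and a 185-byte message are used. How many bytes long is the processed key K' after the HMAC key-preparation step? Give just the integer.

Key is 201 > 128 bytes, so it is hashed to 64 bytes then zero-padded to 128: |K'| = 128.

128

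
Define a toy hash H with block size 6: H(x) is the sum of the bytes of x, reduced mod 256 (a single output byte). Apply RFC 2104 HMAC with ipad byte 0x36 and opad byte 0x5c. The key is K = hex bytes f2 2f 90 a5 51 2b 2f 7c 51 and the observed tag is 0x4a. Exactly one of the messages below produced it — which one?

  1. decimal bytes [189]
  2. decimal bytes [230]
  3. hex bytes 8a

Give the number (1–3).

2

Key hex bytes f2 2f 90 a5 51 2b 2f 7c 51 is 9 bytes > B = 6, so hash it first: H(key) = ce, then zero-pad to 6 bytes: K' = ce 00 00 00 00 00.
K' ⊕ ipad = f8 36 36 36 36 36; K' ⊕ opad = 92 5c 5c 5c 5c 5c.
m1: inner = H(f8 36 36 36 36 36 bd) = c3; tag = H(92 5c 5c 5c 5c 5c c3) = 21
m2: inner = H(f8 36 36 36 36 36 e6) = ec; tag = H(92 5c 5c 5c 5c 5c ec) = 4a ← matches
m3: inner = H(f8 36 36 36 36 36 8a) = 90; tag = H(92 5c 5c 5c 5c 5c 90) = ee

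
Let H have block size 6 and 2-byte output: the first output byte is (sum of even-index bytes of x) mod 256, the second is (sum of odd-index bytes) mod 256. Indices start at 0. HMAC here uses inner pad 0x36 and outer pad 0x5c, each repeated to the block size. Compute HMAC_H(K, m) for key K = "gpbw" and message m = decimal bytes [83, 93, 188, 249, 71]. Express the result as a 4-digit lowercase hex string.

Key "gpbw" = 67 70 62 77 is 4 bytes ≤ B = 6; zero-pad to 6 bytes: K' = 67 70 62 77 00 00.
K' ⊕ ipad = 51 46 54 41 36 36.  K' ⊕ opad = 3b 2c 3e 2b 5c 5c.
Inner input = (K'⊕ipad) ∥ m = 51 46 54 41 36 36 ∥ 53 5d bc f9 47.
Inner hash: even-index sum = 561 mod 256 = 49; odd-index sum = 531 mod 256 = 19 → 31 13.
Outer input = (K'⊕opad) ∥ inner = 3b 2c 3e 2b 5c 5c ∥ 31 13.
Outer hash (tag): even-index sum = 262 mod 256 = 6; odd-index sum = 198 mod 256 = 198 → 06 c6.

06c6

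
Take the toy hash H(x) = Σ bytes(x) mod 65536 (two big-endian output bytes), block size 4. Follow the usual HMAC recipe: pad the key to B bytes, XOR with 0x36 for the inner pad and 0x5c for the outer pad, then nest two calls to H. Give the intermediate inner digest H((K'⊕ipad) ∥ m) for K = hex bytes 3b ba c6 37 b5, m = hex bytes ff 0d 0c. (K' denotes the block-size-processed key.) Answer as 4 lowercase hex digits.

Key hex bytes 3b ba c6 37 b5 is 5 bytes > B = 4, so hash it first: H(key) = 02 a7, then zero-pad to 4 bytes: K' = 02 a7 00 00.
K' ⊕ ipad = 34 91 36 36.
Inner input = 34 91 36 36 ∥ ff 0d 0c.
Inner hash: sum = 52+145+54+54+255+13+12 = 585 → 02 49.

0249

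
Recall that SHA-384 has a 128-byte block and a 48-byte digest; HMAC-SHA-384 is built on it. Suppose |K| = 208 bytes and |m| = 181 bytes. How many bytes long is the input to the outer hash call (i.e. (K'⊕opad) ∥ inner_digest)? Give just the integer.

176

Key is 208 > 128 bytes, so it is hashed to 48 bytes then zero-padded to 128: |K'| = 128.
Outer input = (K'⊕opad) ∥ H(inner) → 128 + 48 = 176 bytes.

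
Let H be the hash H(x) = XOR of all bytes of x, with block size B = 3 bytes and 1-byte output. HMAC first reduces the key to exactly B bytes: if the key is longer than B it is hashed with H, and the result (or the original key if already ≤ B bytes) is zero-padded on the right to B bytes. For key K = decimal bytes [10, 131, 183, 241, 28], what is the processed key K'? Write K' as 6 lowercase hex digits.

d30000

|K| = 5 > B = 3, so first hash the key.
H(K): XOR 0a⊕83⊕b7⊕f1⊕1c = d3.
Zero-pad H(K) = d3 to 3 bytes: K' = d3 00 00.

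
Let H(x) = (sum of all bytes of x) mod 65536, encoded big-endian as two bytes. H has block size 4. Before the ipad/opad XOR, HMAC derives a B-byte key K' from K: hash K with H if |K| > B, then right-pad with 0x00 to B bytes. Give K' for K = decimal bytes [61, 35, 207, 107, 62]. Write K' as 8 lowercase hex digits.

|K| = 5 > B = 4, so first hash the key.
H(K): sum = 61+35+207+107+62 = 472 → 01 d8.
Zero-pad H(K) = 01 d8 to 4 bytes: K' = 01 d8 00 00.

01d80000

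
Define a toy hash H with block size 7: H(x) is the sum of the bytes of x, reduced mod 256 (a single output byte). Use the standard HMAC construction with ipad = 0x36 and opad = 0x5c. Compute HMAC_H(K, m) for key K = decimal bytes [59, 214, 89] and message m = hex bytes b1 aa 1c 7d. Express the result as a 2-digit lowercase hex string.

Key decimal bytes [59, 214, 89] = 3b d6 59 is 3 bytes ≤ B = 7; zero-pad to 7 bytes: K' = 3b d6 59 00 00 00 00.
K' ⊕ ipad = 0d e0 6f 36 36 36 36.  K' ⊕ opad = 67 8a 05 5c 5c 5c 5c.
Inner input = (K'⊕ipad) ∥ m = 0d e0 6f 36 36 36 36 ∥ b1 aa 1c 7d.
Inner hash: sum = 13+224+111+54+54+54+54+177+170+28+125 = 1064; mod 256 = 40 → 28.
Outer input = (K'⊕opad) ∥ inner = 67 8a 05 5c 5c 5c 5c ∥ 28.
Outer hash (tag): sum = 103+138+5+92+92+92+92+40 = 654; mod 256 = 142 → 8e.

8e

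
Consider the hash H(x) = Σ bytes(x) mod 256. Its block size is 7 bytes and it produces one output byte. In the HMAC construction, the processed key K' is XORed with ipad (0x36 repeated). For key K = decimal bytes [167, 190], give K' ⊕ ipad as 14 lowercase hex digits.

91883636363636

Key decimal bytes [167, 190] = a7 be is 2 bytes ≤ B = 7; zero-pad to 7 bytes: K' = a7 be 00 00 00 00 00.
XOR each byte with 0x36: a7⊕36=91, be⊕36=88, 00⊕36=36, 00⊕36=36, 00⊕36=36, 00⊕36=36, 00⊕36=36.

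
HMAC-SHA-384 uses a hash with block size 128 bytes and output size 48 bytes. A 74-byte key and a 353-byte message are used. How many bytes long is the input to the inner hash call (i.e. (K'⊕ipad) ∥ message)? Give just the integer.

481

Key is 74 ≤ 128 bytes, zero-padded: |K'| = 128.
Inner input = (K'⊕ipad) ∥ m → 128 + 353 = 481 bytes.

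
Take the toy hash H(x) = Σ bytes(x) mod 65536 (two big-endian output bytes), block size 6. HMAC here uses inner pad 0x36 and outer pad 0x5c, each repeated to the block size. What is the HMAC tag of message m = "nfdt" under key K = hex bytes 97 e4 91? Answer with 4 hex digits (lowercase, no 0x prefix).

Key hex bytes 97 e4 91 is 3 bytes ≤ B = 6; zero-pad to 6 bytes: K' = 97 e4 91 00 00 00.
K' ⊕ ipad = a1 d2 a7 36 36 36.  K' ⊕ opad = cb b8 cd 5c 5c 5c.
Inner input = (K'⊕ipad) ∥ m = a1 d2 a7 36 36 36 ∥ 6e 66 64 74.
Inner hash: sum = 161+210+167+54+54+54+110+102+100+116 = 1128 → 04 68.
Outer input = (K'⊕opad) ∥ inner = cb b8 cd 5c 5c 5c ∥ 04 68.
Outer hash (tag): sum = 203+184+205+92+92+92+4+104 = 976 → 03 d0.

03d0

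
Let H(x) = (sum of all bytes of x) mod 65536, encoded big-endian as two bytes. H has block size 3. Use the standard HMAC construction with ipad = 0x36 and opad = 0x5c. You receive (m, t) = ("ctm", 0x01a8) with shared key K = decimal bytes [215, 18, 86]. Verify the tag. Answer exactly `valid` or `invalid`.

Key decimal bytes [215, 18, 86] = d7 12 56 is exactly B = 3 bytes: K' = d7 12 56.
K' ⊕ ipad = e1 24 60; K' ⊕ opad = 8b 4e 0a.
Inner hash: sum = 225+36+96+99+116+109 = 681 → 02 a9.
Outer hash (recomputed tag): sum = 139+78+10+2+169 = 398 → 01 8e.
Recomputed tag = 018e; claimed = 01a8 → mismatch.

invalid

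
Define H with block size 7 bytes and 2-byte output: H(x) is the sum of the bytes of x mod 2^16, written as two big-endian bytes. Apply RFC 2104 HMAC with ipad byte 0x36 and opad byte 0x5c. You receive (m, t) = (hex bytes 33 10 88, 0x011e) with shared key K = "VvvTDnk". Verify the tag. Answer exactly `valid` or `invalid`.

Key "VvvTDnk" = 56 76 76 54 44 6e 6b is exactly B = 7 bytes: K' = 56 76 76 54 44 6e 6b.
K' ⊕ ipad = 60 40 40 62 72 58 5d; K' ⊕ opad = 0a 2a 2a 08 18 32 37.
Inner hash: sum = 96+64+64+98+114+88+93+51+16+136 = 820 → 03 34.
Outer hash (recomputed tag): sum = 10+42+42+8+24+50+55+3+52 = 286 → 01 1e.
Recomputed tag = 011e; claimed = 011e → match.

valid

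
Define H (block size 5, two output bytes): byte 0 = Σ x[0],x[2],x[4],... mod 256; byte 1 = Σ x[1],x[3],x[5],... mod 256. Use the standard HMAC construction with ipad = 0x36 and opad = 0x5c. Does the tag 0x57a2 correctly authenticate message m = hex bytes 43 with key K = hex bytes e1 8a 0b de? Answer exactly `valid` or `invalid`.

Key hex bytes e1 8a 0b de is 4 bytes ≤ B = 5; zero-pad to 5 bytes: K' = e1 8a 0b de 00.
K' ⊕ ipad = d7 bc 3d e8 36; K' ⊕ opad = bd d6 57 82 5c.
Inner hash: even-index sum = 330 mod 256 = 74; odd-index sum = 487 mod 256 = 231 → 4a e7.
Outer hash (recomputed tag): even-index sum = 599 mod 256 = 87; odd-index sum = 418 mod 256 = 162 → 57 a2.
Recomputed tag = 57a2; claimed = 57a2 → match.

valid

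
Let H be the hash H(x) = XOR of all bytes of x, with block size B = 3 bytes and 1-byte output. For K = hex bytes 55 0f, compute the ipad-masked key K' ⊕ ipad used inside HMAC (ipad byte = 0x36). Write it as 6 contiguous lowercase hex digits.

633936

Key hex bytes 55 0f is 2 bytes ≤ B = 3; zero-pad to 3 bytes: K' = 55 0f 00.
XOR each byte with 0x36: 55⊕36=63, 0f⊕36=39, 00⊕36=36.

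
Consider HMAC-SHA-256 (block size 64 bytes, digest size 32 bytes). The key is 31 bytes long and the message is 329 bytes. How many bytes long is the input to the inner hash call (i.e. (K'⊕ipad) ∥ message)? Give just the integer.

393

Key is 31 ≤ 64 bytes, zero-padded: |K'| = 64.
Inner input = (K'⊕ipad) ∥ m → 64 + 329 = 393 bytes.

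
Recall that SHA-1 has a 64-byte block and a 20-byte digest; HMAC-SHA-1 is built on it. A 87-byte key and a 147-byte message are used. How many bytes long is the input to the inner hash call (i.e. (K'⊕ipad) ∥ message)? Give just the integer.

211

Key is 87 > 64 bytes, so it is hashed to 20 bytes then zero-padded to 64: |K'| = 64.
Inner input = (K'⊕ipad) ∥ m → 64 + 147 = 211 bytes.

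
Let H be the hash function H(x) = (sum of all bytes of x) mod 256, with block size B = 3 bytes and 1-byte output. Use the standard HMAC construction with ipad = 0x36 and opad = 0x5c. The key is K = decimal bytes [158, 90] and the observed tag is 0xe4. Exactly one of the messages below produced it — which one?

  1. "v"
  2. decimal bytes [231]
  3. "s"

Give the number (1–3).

Key decimal bytes [158, 90] = 9e 5a is 2 bytes ≤ B = 3; zero-pad to 3 bytes: K' = 9e 5a 00.
K' ⊕ ipad = a8 6c 36; K' ⊕ opad = c2 06 5c.
m1: inner = H(a8 6c 36 76) = c0; tag = H(c2 06 5c c0) = e4 ← matches
m2: inner = H(a8 6c 36 e7) = 31; tag = H(c2 06 5c 31) = 55
m3: inner = H(a8 6c 36 73) = bd; tag = H(c2 06 5c bd) = e1

1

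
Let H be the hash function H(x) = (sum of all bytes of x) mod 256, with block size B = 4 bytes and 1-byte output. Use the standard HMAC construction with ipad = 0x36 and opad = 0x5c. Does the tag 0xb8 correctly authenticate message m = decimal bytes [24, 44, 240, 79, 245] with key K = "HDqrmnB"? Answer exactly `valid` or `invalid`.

Key "HDqrmnB" = 48 44 71 72 6d 6e 42 is 7 bytes > B = 4, so hash it first: H(key) = 8c, then zero-pad to 4 bytes: K' = 8c 00 00 00.
K' ⊕ ipad = ba 36 36 36; K' ⊕ opad = d0 5c 5c 5c.
Inner hash: sum = 186+54+54+54+24+44+240+79+245 = 980; mod 256 = 212 → d4.
Outer hash (recomputed tag): sum = 208+92+92+92+212 = 696; mod 256 = 184 → b8.
Recomputed tag = b8; claimed = b8 → match.

valid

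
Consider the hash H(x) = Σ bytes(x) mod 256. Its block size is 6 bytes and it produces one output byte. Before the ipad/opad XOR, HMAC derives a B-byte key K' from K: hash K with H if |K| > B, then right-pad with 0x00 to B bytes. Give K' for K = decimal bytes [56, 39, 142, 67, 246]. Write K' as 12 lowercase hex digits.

38278e43f600

Key decimal bytes [56, 39, 142, 67, 246] = 38 27 8e 43 f6 is 5 bytes ≤ B = 6; zero-pad to 6 bytes: K' = 38 27 8e 43 f6 00.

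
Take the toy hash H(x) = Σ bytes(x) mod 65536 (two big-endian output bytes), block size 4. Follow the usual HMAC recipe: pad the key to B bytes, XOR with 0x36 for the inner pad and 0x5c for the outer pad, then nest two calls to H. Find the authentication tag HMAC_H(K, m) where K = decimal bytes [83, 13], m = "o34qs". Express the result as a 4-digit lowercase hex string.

01e0

Key decimal bytes [83, 13] = 53 0d is 2 bytes ≤ B = 4; zero-pad to 4 bytes: K' = 53 0d 00 00.
K' ⊕ ipad = 65 3b 36 36.  K' ⊕ opad = 0f 51 5c 5c.
Inner input = (K'⊕ipad) ∥ m = 65 3b 36 36 ∥ 6f 33 34 71 73.
Inner hash: sum = 101+59+54+54+111+51+52+113+115 = 710 → 02 c6.
Outer input = (K'⊕opad) ∥ inner = 0f 51 5c 5c ∥ 02 c6.
Outer hash (tag): sum = 15+81+92+92+2+198 = 480 → 01 e0.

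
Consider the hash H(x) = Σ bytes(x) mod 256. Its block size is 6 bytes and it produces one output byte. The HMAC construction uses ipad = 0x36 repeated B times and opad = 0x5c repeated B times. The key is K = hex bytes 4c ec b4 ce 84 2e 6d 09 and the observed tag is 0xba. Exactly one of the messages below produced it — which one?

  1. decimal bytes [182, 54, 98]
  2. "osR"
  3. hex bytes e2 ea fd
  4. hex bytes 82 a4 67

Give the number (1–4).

Key hex bytes 4c ec b4 ce 84 2e 6d 09 is 8 bytes > B = 6, so hash it first: H(key) = e2, then zero-pad to 6 bytes: K' = e2 00 00 00 00 00.
K' ⊕ ipad = d4 36 36 36 36 36; K' ⊕ opad = be 5c 5c 5c 5c 5c.
m1: inner = H(d4 36 36 36 36 36 b6 36 62) = 30; tag = H(be 5c 5c 5c 5c 5c 30) = ba ← matches
m2: inner = H(d4 36 36 36 36 36 6f 73 52) = 16; tag = H(be 5c 5c 5c 5c 5c 16) = a0
m3: inner = H(d4 36 36 36 36 36 e2 ea fd) = ab; tag = H(be 5c 5c 5c 5c 5c ab) = 35
m4: inner = H(d4 36 36 36 36 36 82 a4 67) = 6f; tag = H(be 5c 5c 5c 5c 5c 6f) = f9

1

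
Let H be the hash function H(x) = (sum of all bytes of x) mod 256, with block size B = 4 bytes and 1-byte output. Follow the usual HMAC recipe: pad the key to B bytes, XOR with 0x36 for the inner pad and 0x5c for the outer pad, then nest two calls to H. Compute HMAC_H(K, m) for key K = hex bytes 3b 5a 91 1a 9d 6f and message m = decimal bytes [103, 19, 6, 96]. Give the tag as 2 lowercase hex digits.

20

Key hex bytes 3b 5a 91 1a 9d 6f is 6 bytes > B = 4, so hash it first: H(key) = 4c, then zero-pad to 4 bytes: K' = 4c 00 00 00.
K' ⊕ ipad = 7a 36 36 36.  K' ⊕ opad = 10 5c 5c 5c.
Inner input = (K'⊕ipad) ∥ m = 7a 36 36 36 ∥ 67 13 06 60.
Inner hash: sum = 122+54+54+54+103+19+6+96 = 508; mod 256 = 252 → fc.
Outer input = (K'⊕opad) ∥ inner = 10 5c 5c 5c ∥ fc.
Outer hash (tag): sum = 16+92+92+92+252 = 544; mod 256 = 32 → 20.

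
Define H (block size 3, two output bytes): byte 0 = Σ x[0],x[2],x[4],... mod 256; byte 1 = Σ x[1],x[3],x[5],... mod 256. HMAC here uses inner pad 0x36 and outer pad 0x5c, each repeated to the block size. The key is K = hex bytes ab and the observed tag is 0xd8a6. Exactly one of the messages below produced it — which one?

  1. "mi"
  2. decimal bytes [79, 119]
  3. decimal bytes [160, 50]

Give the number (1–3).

Key hex bytes ab is 1 byte ≤ B = 3; zero-pad to 3 bytes: K' = ab 00 00.
K' ⊕ ipad = 9d 36 36; K' ⊕ opad = f7 5c 5c.
m1: inner = H(9d 36 36 6d 69) = 3c a3; tag = H(f7 5c 5c 3c a3) = f698
m2: inner = H(9d 36 36 4f 77) = 4a 85; tag = H(f7 5c 5c 4a 85) = d8a6 ← matches
m3: inner = H(9d 36 36 a0 32) = 05 d6; tag = H(f7 5c 5c 05 d6) = 2961

2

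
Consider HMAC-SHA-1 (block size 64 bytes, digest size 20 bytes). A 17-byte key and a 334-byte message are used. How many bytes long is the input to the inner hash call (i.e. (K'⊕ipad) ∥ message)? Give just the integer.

398

Key is 17 ≤ 64 bytes, zero-padded: |K'| = 64.
Inner input = (K'⊕ipad) ∥ m → 64 + 334 = 398 bytes.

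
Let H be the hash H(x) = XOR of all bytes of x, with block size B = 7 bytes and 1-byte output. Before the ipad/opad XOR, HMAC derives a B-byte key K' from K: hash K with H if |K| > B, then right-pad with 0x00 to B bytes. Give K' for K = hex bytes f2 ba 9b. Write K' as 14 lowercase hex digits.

Key hex bytes f2 ba 9b is 3 bytes ≤ B = 7; zero-pad to 7 bytes: K' = f2 ba 9b 00 00 00 00.

f2ba9b00000000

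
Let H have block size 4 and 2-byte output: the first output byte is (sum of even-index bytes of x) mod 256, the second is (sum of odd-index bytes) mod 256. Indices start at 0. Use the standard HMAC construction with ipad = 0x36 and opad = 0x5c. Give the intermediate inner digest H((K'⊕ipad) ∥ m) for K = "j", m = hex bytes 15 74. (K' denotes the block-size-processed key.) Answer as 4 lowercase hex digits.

a7e0

Key "j" = 6a is 1 byte ≤ B = 4; zero-pad to 4 bytes: K' = 6a 00 00 00.
K' ⊕ ipad = 5c 36 36 36.
Inner input = 5c 36 36 36 ∥ 15 74.
Inner hash: even-index sum = 167 mod 256 = 167; odd-index sum = 224 mod 256 = 224 → a7 e0.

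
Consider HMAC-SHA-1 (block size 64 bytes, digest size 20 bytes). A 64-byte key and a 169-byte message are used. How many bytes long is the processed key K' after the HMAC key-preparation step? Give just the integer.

Key is 64 ≤ 64 bytes, zero-padded: |K'| = 64.

64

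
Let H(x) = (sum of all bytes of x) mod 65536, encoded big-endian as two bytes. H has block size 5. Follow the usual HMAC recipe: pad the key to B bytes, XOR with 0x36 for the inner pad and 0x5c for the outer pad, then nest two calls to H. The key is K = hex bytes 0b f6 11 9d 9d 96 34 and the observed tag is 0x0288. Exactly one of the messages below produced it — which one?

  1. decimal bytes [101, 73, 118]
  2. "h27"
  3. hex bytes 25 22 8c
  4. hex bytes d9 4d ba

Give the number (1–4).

3

Key hex bytes 0b f6 11 9d 9d 96 34 is 7 bytes > B = 5, so hash it first: H(key) = 03 16, then zero-pad to 5 bytes: K' = 03 16 00 00 00.
K' ⊕ ipad = 35 20 36 36 36; K' ⊕ opad = 5f 4a 5c 5c 5c.
m1: inner = H(35 20 36 36 36 65 49 76) = 02 1b; tag = H(5f 4a 5c 5c 5c 02 1b) = 01da
m2: inner = H(35 20 36 36 36 68 32 37) = 01 c8; tag = H(5f 4a 5c 5c 5c 01 c8) = 0286
m3: inner = H(35 20 36 36 36 25 22 8c) = 01 ca; tag = H(5f 4a 5c 5c 5c 01 ca) = 0288 ← matches
m4: inner = H(35 20 36 36 36 d9 4d ba) = 02 d7; tag = H(5f 4a 5c 5c 5c 02 d7) = 0296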